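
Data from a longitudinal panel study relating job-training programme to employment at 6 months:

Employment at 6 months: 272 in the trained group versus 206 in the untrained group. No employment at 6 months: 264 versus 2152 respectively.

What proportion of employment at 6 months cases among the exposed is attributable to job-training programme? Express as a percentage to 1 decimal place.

From the description: a = 272, b = 264, c = 206, d = 2152.
Risk in exposed = 272/536 = 0.50746; risk in unexposed = 206/2358 = 0.08736.
RR = 0.50746/0.08736 = 5.80872
AR% = (RR − 1)/RR × 100 = (5.80872 − 1)/5.80872 × 100 = 82.7845%

82.8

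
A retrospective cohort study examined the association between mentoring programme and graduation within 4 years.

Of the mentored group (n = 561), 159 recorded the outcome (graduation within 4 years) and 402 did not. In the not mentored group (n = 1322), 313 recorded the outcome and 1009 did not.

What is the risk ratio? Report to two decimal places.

From the description: a = 159, b = 402, c = 313, d = 1009.
Risk in exposed = 159/561 = 0.28342; risk in unexposed = 313/1322 = 0.23676.
RR = 0.28342 / 0.23676 = 1.19708
The risk among the exposed is 1.20 times that among the unexposed.

1.20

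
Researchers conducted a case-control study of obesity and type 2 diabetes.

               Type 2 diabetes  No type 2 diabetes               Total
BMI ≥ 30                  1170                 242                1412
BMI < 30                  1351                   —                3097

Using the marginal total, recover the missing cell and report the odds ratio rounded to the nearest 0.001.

6.248

The missing cell is in the unexposed row: 3097 − 1351 = 1746.
So a = 1170, b = 242, c = 1351, d = 1746.
OR = (a·d)/(b·c) = (1170 × 1746) / (242 × 1351) = 2042820 / 326942 = 6.24826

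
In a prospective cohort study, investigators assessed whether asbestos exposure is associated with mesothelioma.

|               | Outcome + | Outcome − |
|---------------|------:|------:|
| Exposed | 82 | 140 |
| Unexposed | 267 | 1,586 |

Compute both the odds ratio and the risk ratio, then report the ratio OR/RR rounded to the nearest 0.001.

Cells: a = 82, b = 140, c = 267, d = 1586.
OR = (82·1586)/(140·267) = 130052/37380 = 3.47919
Risk in exposed = 82/222 = 0.36937; risk in unexposed = 267/1853 = 0.14409; RR = 2.56345
OR/RR = 3.47919 / 2.56345 = 1.35723
The outcome is not rare, so the OR lies further from 1 than the RR.

1.357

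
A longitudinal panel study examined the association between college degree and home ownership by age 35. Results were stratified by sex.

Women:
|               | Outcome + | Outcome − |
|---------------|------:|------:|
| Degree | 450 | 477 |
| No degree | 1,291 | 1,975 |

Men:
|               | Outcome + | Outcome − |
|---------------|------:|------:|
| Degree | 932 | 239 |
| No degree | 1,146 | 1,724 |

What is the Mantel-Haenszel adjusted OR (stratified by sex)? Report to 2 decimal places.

2.84

OR_MH = Σ(aᵢdᵢ/nᵢ) / Σ(bᵢcᵢ/nᵢ), where nᵢ is the stratum total.
Stratum 1 (Women): n = 4193; a·d/n = 450·1975/4193 = 211.9604; b·c/n = 477·1291/4193 = 146.8655
Stratum 2 (Men): n = 4041; a·d/n = 932·1724/4041 = 397.6164; b·c/n = 239·1146/4041 = 67.7788
OR_MH = (211.9604 + 397.6164) / (146.8655 + 67.7788) = 609.5768 / 214.6443 = 2.83994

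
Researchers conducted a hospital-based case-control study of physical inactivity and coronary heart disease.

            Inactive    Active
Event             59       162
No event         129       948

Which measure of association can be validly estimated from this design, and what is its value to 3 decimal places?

2.676

Reading the table with exposure as columns: a = 59 (Inactive, case), b = 129 (Inactive, non-case), c = 162 (Active, case), d = 948.
This is a hospital-based case-control study: participants were sampled on outcome status, so risks in the source population cannot be estimated directly — relative risk is not valid here. The odds ratio is the appropriate measure.
OR = (a·d)/(b·c) = (59 × 948) / (129 × 162) = 55932 / 20898 = 2.67643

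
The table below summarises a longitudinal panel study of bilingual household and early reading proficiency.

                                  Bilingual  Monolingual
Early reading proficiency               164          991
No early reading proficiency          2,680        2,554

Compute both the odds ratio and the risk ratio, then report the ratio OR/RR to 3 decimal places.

Reading the table with exposure as columns: a = 164 (Bilingual, case), b = 2680 (Bilingual, non-case), c = 991 (Monolingual, case), d = 2554.
OR = (164·2554)/(2680·991) = 418856/2655880 = 0.15771
Risk in exposed = 164/2844 = 0.05767; risk in unexposed = 991/3545 = 0.27955; RR = 0.20628
OR/RR = 0.15771 / 0.20628 = 0.76454
The outcome is not rare, so the OR lies further from 1 than the RR.

0.765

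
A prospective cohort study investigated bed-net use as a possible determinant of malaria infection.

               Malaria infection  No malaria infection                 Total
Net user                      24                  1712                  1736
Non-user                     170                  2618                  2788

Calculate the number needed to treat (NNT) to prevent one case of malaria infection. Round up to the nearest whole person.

Risk in treated group = 24/1736 = 0.01382; risk in control = 170/2788 = 0.06098.
Absolute risk reduction = 0.06098 − 0.01382 = 0.04715
NNT = 1 / ARR = 1 / 0.04715 = 21.209 → round up → 22

22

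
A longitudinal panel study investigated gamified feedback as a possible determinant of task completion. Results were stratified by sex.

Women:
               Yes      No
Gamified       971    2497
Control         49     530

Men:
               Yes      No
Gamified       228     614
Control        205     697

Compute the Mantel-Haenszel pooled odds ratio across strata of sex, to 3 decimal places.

OR_MH = Σ(aᵢdᵢ/nᵢ) / Σ(bᵢcᵢ/nᵢ), where nᵢ is the stratum total.
Stratum 1 (Women): n = 4047; a·d/n = 971·530/4047 = 127.1633; b·c/n = 2497·49/4047 = 30.2330
Stratum 2 (Men): n = 1744; a·d/n = 228·697/1744 = 91.1216; b·c/n = 614·205/1744 = 72.1732
OR_MH = (127.1633 + 91.1216) / (30.2330 + 72.1732) = 218.2849 / 102.4062 = 2.13156

2.132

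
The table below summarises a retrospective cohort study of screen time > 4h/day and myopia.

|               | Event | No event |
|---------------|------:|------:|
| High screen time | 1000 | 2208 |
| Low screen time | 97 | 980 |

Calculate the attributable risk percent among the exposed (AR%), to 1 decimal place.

71.1

Cells: a = 1000, b = 2208, c = 97, d = 980.
Risk in exposed = 1000/3208 = 0.31172; risk in unexposed = 97/1077 = 0.09006.
RR = 0.31172/0.09006 = 3.46106
AR% = (RR − 1)/RR × 100 = (3.46106 − 1)/3.46106 × 100 = 71.1071%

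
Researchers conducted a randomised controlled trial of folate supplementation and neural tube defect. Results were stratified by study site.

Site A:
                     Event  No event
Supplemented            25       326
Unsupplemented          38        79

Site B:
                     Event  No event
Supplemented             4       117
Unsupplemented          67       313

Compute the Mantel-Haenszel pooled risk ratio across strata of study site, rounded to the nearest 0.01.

0.21

RR_MH = Σ(aᵢ·n₀ᵢ/nᵢ) / Σ(cᵢ·n₁ᵢ/nᵢ), with n₁ᵢ = aᵢ+bᵢ (exposed), n₀ᵢ = cᵢ+dᵢ (unexposed), nᵢ = n₁ᵢ+n₀ᵢ.
Stratum 1 (Site A): n₁ = 351, n₀ = 117, n = 468; a·n₀/n = 25·117/468 = 6.2500; c·n₁/n = 38·351/468 = 28.5000
Stratum 2 (Site B): n₁ = 121, n₀ = 380, n = 501; a·n₀/n = 4·380/501 = 3.0339; c·n₁/n = 67·121/501 = 16.1816
RR_MH = (6.2500 + 3.0339) / (28.5000 + 16.1816) = 9.2839 / 44.6816 = 0.20778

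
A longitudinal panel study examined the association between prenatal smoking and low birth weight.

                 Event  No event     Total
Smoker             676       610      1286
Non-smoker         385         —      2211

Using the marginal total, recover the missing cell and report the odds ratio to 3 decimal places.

The missing cell is in the unexposed row: 2211 − 385 = 1826.
So a = 676, b = 610, c = 385, d = 1826.
OR = (a·d)/(b·c) = (676 × 1826) / (610 × 385) = 1234376 / 234850 = 5.25602

5.256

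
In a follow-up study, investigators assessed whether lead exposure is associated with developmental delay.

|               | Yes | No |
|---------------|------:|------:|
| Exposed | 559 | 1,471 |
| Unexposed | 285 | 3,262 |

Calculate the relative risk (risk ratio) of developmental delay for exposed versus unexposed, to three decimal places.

3.427

Cells: a = 559, b = 1471, c = 285, d = 3262.
Risk in exposed = 559/2030 = 0.27537; risk in unexposed = 285/3547 = 0.08035.
RR = 0.27537 / 0.08035 = 3.42714
The risk among the exposed is 3.43 times that among the unexposed.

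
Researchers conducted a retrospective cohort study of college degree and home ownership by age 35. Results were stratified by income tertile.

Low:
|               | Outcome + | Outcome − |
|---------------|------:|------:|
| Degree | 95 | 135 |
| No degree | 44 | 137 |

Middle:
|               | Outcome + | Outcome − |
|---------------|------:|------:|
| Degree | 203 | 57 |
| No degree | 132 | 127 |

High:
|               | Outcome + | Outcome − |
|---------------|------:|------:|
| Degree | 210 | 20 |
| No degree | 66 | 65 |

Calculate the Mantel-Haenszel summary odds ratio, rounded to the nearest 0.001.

OR_MH = Σ(aᵢdᵢ/nᵢ) / Σ(bᵢcᵢ/nᵢ), where nᵢ is the stratum total.
Stratum 1 (Low): n = 411; a·d/n = 95·137/411 = 31.6667; b·c/n = 135·44/411 = 14.4526
Stratum 2 (Middle): n = 519; a·d/n = 203·127/519 = 49.6744; b·c/n = 57·132/519 = 14.4971
Stratum 3 (High): n = 361; a·d/n = 210·65/361 = 37.8116; b·c/n = 20·66/361 = 3.6565
OR_MH = (31.6667 + 49.6744 + 37.8116) / (14.4526 + 14.4971 + 3.6565) = 119.1527 / 32.6062 = 3.65430

3.654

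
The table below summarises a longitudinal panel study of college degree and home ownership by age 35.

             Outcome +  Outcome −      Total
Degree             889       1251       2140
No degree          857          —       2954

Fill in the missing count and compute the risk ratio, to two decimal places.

1.43

The missing cell is in the unexposed row: 2954 − 857 = 2097.
So a = 889, b = 1251, c = 857, d = 2097.
RR = [a/(a+b)] / [c/(c+d)] = (889/2140) / (857/2954) = 0.41542/0.29012 = 1.43192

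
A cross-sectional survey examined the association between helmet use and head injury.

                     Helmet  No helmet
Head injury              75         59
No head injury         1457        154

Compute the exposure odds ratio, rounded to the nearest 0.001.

0.134

Reading the table with exposure as columns: a = 75 (Helmet, case), b = 1457 (Helmet, non-case), c = 59 (No helmet, case), d = 154.
OR = (a·d)/(b·c) = (75 × 154) / (1457 × 59) = 11550 / 85963 = 0.13436
Exposure is associated with lower odds of head injury (OR = 0.13 < 1).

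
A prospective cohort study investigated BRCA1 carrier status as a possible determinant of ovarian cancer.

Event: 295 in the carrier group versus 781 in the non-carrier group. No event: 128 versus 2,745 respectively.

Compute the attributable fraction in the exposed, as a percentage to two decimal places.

From the description: a = 295, b = 128, c = 781, d = 2745.
Risk in exposed = 295/423 = 0.69740; risk in unexposed = 781/3526 = 0.22150.
RR = 0.69740/0.22150 = 3.14857
AR% = (RR − 1)/RR × 100 = (3.14857 − 1)/3.14857 × 100 = 68.2395%

68.24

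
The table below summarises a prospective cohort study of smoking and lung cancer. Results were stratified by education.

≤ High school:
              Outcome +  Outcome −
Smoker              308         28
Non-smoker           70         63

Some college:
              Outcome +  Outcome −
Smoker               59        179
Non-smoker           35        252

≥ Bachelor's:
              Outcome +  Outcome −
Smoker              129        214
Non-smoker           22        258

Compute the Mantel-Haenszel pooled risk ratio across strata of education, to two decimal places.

2.27

RR_MH = Σ(aᵢ·n₀ᵢ/nᵢ) / Σ(cᵢ·n₁ᵢ/nᵢ), with n₁ᵢ = aᵢ+bᵢ (exposed), n₀ᵢ = cᵢ+dᵢ (unexposed), nᵢ = n₁ᵢ+n₀ᵢ.
Stratum 1 (≤ High school): n₁ = 336, n₀ = 133, n = 469; a·n₀/n = 308·133/469 = 87.3433; c·n₁/n = 70·336/469 = 50.1493
Stratum 2 (Some college): n₁ = 238, n₀ = 287, n = 525; a·n₀/n = 59·287/525 = 32.2533; c·n₁/n = 35·238/525 = 15.8667
Stratum 3 (≥ Bachelor's): n₁ = 343, n₀ = 280, n = 623; a·n₀/n = 129·280/623 = 57.9775; c·n₁/n = 22·343/623 = 12.1124
RR_MH = (87.3433 + 32.2533 + 57.9775) / (50.1493 + 15.8667 + 12.1124) = 177.5741 / 78.1283 = 2.27285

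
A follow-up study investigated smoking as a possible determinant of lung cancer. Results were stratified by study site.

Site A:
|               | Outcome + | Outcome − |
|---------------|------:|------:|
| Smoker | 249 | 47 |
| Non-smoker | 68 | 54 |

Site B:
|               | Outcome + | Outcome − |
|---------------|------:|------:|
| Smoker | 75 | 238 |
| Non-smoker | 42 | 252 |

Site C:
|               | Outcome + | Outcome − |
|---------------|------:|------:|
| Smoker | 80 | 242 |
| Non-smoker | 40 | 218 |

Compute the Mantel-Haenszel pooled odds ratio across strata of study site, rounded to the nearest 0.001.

OR_MH = Σ(aᵢdᵢ/nᵢ) / Σ(bᵢcᵢ/nᵢ), where nᵢ is the stratum total.
Stratum 1 (Site A): n = 418; a·d/n = 249·54/418 = 32.1675; b·c/n = 47·68/418 = 7.6459
Stratum 2 (Site B): n = 607; a·d/n = 75·252/607 = 31.1367; b·c/n = 238·42/607 = 16.4679
Stratum 3 (Site C): n = 580; a·d/n = 80·218/580 = 30.0690; b·c/n = 242·40/580 = 16.6897
OR_MH = (32.1675 + 31.1367 + 30.0690) / (7.6459 + 16.4679 + 16.6897) = 93.3732 / 40.8035 = 2.28836

2.288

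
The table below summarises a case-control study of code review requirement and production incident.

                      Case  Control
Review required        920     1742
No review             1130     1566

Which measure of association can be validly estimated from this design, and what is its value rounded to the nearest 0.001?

0.732

Cells: a = 920, b = 1742, c = 1130, d = 1566.
This is a case-control study: participants were sampled on outcome status, so risks in the source population cannot be estimated directly — relative risk is not valid here. The odds ratio is the appropriate measure.
OR = (a·d)/(b·c) = (920 × 1566) / (1742 × 1130) = 1440720 / 1968460 = 0.73190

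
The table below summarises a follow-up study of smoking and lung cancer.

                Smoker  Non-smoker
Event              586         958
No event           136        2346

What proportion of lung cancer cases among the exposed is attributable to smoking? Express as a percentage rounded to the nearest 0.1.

64.3

Reading the table with exposure as columns: a = 586 (Smoker, case), b = 136 (Smoker, non-case), c = 958 (Non-smoker, case), d = 2346.
Risk in exposed = 586/722 = 0.81163; risk in unexposed = 958/3304 = 0.28995.
RR = 0.81163/0.28995 = 2.79921
AR% = (RR − 1)/RR × 100 = (2.79921 − 1)/2.79921 × 100 = 64.2756%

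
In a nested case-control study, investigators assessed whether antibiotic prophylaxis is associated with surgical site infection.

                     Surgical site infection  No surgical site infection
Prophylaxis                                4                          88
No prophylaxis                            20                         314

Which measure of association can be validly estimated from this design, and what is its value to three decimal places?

Cells: a = 4, b = 88, c = 20, d = 314.
This is a nested case-control study: participants were sampled on outcome status, so risks in the source population cannot be estimated directly — relative risk is not valid here. The odds ratio is the appropriate measure.
OR = (a·d)/(b·c) = (4 × 314) / (88 × 20) = 1256 / 1760 = 0.71364

0.714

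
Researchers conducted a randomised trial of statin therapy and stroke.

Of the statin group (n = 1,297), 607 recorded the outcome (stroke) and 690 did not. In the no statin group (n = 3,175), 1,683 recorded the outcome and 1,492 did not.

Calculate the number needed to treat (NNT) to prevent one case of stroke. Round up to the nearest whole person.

17

Risk in treated group = 607/1297 = 0.46800; risk in control = 1683/3175 = 0.53008.
Absolute risk reduction = 0.53008 − 0.46800 = 0.06208
NNT = 1 / ARR = 1 / 0.06208 = 16.109 → round up → 17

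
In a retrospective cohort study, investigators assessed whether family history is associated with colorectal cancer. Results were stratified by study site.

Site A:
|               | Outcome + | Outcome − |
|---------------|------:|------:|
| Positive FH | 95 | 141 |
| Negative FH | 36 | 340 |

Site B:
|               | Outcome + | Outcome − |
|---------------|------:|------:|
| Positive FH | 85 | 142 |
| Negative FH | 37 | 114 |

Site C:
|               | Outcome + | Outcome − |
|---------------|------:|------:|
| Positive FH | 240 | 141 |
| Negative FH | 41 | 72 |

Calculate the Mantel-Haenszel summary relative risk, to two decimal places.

RR_MH = Σ(aᵢ·n₀ᵢ/nᵢ) / Σ(cᵢ·n₁ᵢ/nᵢ), with n₁ᵢ = aᵢ+bᵢ (exposed), n₀ᵢ = cᵢ+dᵢ (unexposed), nᵢ = n₁ᵢ+n₀ᵢ.
Stratum 1 (Site A): n₁ = 236, n₀ = 376, n = 612; a·n₀/n = 95·376/612 = 58.3660; c·n₁/n = 36·236/612 = 13.8824
Stratum 2 (Site B): n₁ = 227, n₀ = 151, n = 378; a·n₀/n = 85·151/378 = 33.9550; c·n₁/n = 37·227/378 = 22.2196
Stratum 3 (Site C): n₁ = 381, n₀ = 113, n = 494; a·n₀/n = 240·113/494 = 54.8988; c·n₁/n = 41·381/494 = 31.6215
RR_MH = (58.3660 + 33.9550 + 54.8988) / (13.8824 + 22.2196 + 31.6215) = 147.2198 / 67.7234 = 2.17384

2.17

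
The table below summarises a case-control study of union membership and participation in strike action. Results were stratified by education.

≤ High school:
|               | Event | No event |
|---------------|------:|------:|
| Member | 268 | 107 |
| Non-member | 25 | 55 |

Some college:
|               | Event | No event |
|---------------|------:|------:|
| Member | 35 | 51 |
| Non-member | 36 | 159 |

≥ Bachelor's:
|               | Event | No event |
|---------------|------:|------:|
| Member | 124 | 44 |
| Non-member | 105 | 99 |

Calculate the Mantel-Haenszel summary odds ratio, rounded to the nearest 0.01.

3.43

OR_MH = Σ(aᵢdᵢ/nᵢ) / Σ(bᵢcᵢ/nᵢ), where nᵢ is the stratum total.
Stratum 1 (≤ High school): n = 455; a·d/n = 268·55/455 = 32.3956; b·c/n = 107·25/455 = 5.8791
Stratum 2 (Some college): n = 281; a·d/n = 35·159/281 = 19.8043; b·c/n = 51·36/281 = 6.5338
Stratum 3 (≥ Bachelor's): n = 372; a·d/n = 124·99/372 = 33.0000; b·c/n = 44·105/372 = 12.4194
OR_MH = (32.3956 + 19.8043 + 33.0000) / (5.8791 + 6.5338 + 12.4194) = 85.1999 / 24.8323 = 3.43101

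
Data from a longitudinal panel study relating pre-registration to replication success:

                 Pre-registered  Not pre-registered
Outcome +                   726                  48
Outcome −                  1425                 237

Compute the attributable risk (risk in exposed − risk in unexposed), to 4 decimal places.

Reading the table with exposure as columns: a = 726 (Pre-registered, case), b = 1425 (Pre-registered, non-case), c = 48 (Not pre-registered, case), d = 237.
Risk in exposed = 726/2151 = 0.337517; risk in unexposed = 48/285 = 0.168421.
Risk difference = 0.337517 − 0.168421 = 0.169096

0.1691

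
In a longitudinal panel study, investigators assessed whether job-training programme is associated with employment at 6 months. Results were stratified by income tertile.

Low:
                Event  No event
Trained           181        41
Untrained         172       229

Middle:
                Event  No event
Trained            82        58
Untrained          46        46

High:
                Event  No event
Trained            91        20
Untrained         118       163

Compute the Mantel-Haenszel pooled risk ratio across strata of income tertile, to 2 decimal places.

RR_MH = Σ(aᵢ·n₀ᵢ/nᵢ) / Σ(cᵢ·n₁ᵢ/nᵢ), with n₁ᵢ = aᵢ+bᵢ (exposed), n₀ᵢ = cᵢ+dᵢ (unexposed), nᵢ = n₁ᵢ+n₀ᵢ.
Stratum 1 (Low): n₁ = 222, n₀ = 401, n = 623; a·n₀/n = 181·401/623 = 116.5024; c·n₁/n = 172·222/623 = 61.2905
Stratum 2 (Middle): n₁ = 140, n₀ = 92, n = 232; a·n₀/n = 82·92/232 = 32.5172; c·n₁/n = 46·140/232 = 27.7586
Stratum 3 (High): n₁ = 111, n₀ = 281, n = 392; a·n₀/n = 91·281/392 = 65.2321; c·n₁/n = 118·111/392 = 33.4133
RR_MH = (116.5024 + 32.5172 + 65.2321) / (61.2905 + 27.7586 + 33.4133) = 214.2518 / 122.4624 = 1.74953

1.75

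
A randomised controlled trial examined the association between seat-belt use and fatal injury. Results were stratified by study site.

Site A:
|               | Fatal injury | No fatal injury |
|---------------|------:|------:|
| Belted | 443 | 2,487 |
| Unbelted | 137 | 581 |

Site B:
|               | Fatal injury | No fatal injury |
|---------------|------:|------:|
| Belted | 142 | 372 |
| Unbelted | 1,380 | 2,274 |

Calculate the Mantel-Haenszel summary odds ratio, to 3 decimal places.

OR_MH = Σ(aᵢdᵢ/nᵢ) / Σ(bᵢcᵢ/nᵢ), where nᵢ is the stratum total.
Stratum 1 (Site A): n = 3648; a·d/n = 443·581/3648 = 70.5546; b·c/n = 2487·137/3648 = 93.3988
Stratum 2 (Site B): n = 4168; a·d/n = 142·2274/4168 = 77.4731; b·c/n = 372·1380/4168 = 123.1670
OR_MH = (70.5546 + 77.4731) / (93.3988 + 123.1670) = 148.0277 / 216.5658 = 0.68352

0.684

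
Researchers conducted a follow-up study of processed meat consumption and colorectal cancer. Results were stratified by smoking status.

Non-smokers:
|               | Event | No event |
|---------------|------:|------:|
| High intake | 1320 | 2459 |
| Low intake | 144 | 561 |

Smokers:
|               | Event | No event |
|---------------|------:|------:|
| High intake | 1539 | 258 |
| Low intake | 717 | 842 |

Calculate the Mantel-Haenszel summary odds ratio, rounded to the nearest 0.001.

OR_MH = Σ(aᵢdᵢ/nᵢ) / Σ(bᵢcᵢ/nᵢ), where nᵢ is the stratum total.
Stratum 1 (Non-smokers): n = 4484; a·d/n = 1320·561/4484 = 165.1472; b·c/n = 2459·144/4484 = 78.9688
Stratum 2 (Smokers): n = 3356; a·d/n = 1539·842/3356 = 386.1257; b·c/n = 258·717/3356 = 55.1210
OR_MH = (165.1472 + 386.1257) / (78.9688 + 55.1210) = 551.2729 / 134.0898 = 4.11122

4.111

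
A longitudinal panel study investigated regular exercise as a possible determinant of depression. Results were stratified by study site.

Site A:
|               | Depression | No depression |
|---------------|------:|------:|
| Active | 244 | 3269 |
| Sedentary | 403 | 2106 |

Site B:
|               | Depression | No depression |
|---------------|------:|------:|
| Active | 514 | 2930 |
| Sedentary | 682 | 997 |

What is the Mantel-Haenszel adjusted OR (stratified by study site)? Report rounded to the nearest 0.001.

0.304

OR_MH = Σ(aᵢdᵢ/nᵢ) / Σ(bᵢcᵢ/nᵢ), where nᵢ is the stratum total.
Stratum 1 (Site A): n = 6022; a·d/n = 244·2106/6022 = 85.3311; b·c/n = 3269·403/6022 = 218.7657
Stratum 2 (Site B): n = 5123; a·d/n = 514·997/5123 = 100.0308; b·c/n = 2930·682/5123 = 390.0566
OR_MH = (85.3311 + 100.0308) / (218.7657 + 390.0566) = 185.3620 / 608.8223 = 0.30446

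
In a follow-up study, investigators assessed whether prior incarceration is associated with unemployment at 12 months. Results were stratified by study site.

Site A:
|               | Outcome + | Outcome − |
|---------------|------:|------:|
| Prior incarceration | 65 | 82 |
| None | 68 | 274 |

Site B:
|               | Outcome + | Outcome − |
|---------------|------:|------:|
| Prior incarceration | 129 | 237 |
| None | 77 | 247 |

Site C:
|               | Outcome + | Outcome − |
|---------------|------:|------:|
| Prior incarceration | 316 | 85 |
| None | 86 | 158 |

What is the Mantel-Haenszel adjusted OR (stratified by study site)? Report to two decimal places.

OR_MH = Σ(aᵢdᵢ/nᵢ) / Σ(bᵢcᵢ/nᵢ), where nᵢ is the stratum total.
Stratum 1 (Site A): n = 489; a·d/n = 65·274/489 = 36.4213; b·c/n = 82·68/489 = 11.4029
Stratum 2 (Site B): n = 690; a·d/n = 129·247/690 = 46.1783; b·c/n = 237·77/690 = 26.4478
Stratum 3 (Site C): n = 645; a·d/n = 316·158/645 = 77.4078; b·c/n = 85·86/645 = 11.3333
OR_MH = (36.4213 + 46.1783 + 77.4078) / (11.4029 + 26.4478 + 11.3333) = 160.0073 / 49.1840 = 3.25324

3.25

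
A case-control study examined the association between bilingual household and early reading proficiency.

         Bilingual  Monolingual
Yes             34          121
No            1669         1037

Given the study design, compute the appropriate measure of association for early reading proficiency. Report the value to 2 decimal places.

0.17

Reading the table with exposure as columns: a = 34 (Bilingual, case), b = 1669 (Bilingual, non-case), c = 121 (Monolingual, case), d = 1037.
This is a case-control study: participants were sampled on outcome status, so risks in the source population cannot be estimated directly — relative risk is not valid here. The odds ratio is the appropriate measure.
OR = (a·d)/(b·c) = (34 × 1037) / (1669 × 121) = 35258 / 201949 = 0.17459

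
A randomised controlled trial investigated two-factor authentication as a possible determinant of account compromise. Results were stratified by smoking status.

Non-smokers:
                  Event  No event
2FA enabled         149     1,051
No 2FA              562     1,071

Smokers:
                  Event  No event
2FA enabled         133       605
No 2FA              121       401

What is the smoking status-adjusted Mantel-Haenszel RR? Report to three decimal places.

RR_MH = Σ(aᵢ·n₀ᵢ/nᵢ) / Σ(cᵢ·n₁ᵢ/nᵢ), with n₁ᵢ = aᵢ+bᵢ (exposed), n₀ᵢ = cᵢ+dᵢ (unexposed), nᵢ = n₁ᵢ+n₀ᵢ.
Stratum 1 (Non-smokers): n₁ = 1200, n₀ = 1633, n = 2833; a·n₀/n = 149·1633/2833 = 85.8867; c·n₁/n = 562·1200/2833 = 238.0515
Stratum 2 (Smokers): n₁ = 738, n₀ = 522, n = 1260; a·n₀/n = 133·522/1260 = 55.1000; c·n₁/n = 121·738/1260 = 70.8714
RR_MH = (85.8867 + 55.1000) / (238.0515 + 70.8714) = 140.9867 / 308.9230 = 0.45638

0.456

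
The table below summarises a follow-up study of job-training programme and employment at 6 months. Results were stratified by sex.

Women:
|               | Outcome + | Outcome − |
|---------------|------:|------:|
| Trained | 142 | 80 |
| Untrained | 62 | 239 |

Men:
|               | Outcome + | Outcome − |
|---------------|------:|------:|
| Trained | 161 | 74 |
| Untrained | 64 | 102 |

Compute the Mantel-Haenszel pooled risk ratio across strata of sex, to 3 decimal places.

2.325

RR_MH = Σ(aᵢ·n₀ᵢ/nᵢ) / Σ(cᵢ·n₁ᵢ/nᵢ), with n₁ᵢ = aᵢ+bᵢ (exposed), n₀ᵢ = cᵢ+dᵢ (unexposed), nᵢ = n₁ᵢ+n₀ᵢ.
Stratum 1 (Women): n₁ = 222, n₀ = 301, n = 523; a·n₀/n = 142·301/523 = 81.7247; c·n₁/n = 62·222/523 = 26.3174
Stratum 2 (Men): n₁ = 235, n₀ = 166, n = 401; a·n₀/n = 161·166/401 = 66.6484; c·n₁/n = 64·235/401 = 37.5062
RR_MH = (81.7247 + 66.6484) / (26.3174 + 37.5062) = 148.3730 / 63.8236 = 2.32474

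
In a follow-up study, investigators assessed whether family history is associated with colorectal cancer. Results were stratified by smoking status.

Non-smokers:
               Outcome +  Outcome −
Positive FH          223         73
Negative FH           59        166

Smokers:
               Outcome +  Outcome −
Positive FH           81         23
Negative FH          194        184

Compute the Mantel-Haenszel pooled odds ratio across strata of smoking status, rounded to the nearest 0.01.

OR_MH = Σ(aᵢdᵢ/nᵢ) / Σ(bᵢcᵢ/nᵢ), where nᵢ is the stratum total.
Stratum 1 (Non-smokers): n = 521; a·d/n = 223·166/521 = 71.0518; b·c/n = 73·59/521 = 8.2668
Stratum 2 (Smokers): n = 482; a·d/n = 81·184/482 = 30.9212; b·c/n = 23·194/482 = 9.2573
OR_MH = (71.0518 + 30.9212) / (8.2668 + 9.2573) = 101.9730 / 17.5241 = 5.81903

5.82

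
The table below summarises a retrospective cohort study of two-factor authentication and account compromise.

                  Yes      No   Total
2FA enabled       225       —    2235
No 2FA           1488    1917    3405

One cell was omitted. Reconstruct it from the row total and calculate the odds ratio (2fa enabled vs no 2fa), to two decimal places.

0.14

The missing cell is in the exposed row: 2235 − 225 = 2010.
So a = 225, b = 2010, c = 1488, d = 1917.
OR = (a·d)/(b·c) = (225 × 1917) / (2010 × 1488) = 431325 / 2990880 = 0.14421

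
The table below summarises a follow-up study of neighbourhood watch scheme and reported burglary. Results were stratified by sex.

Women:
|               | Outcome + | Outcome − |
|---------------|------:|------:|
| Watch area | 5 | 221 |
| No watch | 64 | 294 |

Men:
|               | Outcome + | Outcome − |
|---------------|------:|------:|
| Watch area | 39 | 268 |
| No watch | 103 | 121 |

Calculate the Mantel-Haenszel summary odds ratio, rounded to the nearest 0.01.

OR_MH = Σ(aᵢdᵢ/nᵢ) / Σ(bᵢcᵢ/nᵢ), where nᵢ is the stratum total.
Stratum 1 (Women): n = 584; a·d/n = 5·294/584 = 2.5171; b·c/n = 221·64/584 = 24.2192
Stratum 2 (Men): n = 531; a·d/n = 39·121/531 = 8.8870; b·c/n = 268·103/531 = 51.9849
OR_MH = (2.5171 + 8.8870) / (24.2192 + 51.9849) = 11.4041 / 76.2041 = 0.14965

0.15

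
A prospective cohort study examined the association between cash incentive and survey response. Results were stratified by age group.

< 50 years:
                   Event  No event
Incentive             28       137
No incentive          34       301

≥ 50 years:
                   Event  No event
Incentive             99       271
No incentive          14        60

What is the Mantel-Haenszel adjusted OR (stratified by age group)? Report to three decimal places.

1.693

OR_MH = Σ(aᵢdᵢ/nᵢ) / Σ(bᵢcᵢ/nᵢ), where nᵢ is the stratum total.
Stratum 1 (< 50 years): n = 500; a·d/n = 28·301/500 = 16.8560; b·c/n = 137·34/500 = 9.3160
Stratum 2 (≥ 50 years): n = 444; a·d/n = 99·60/444 = 13.3784; b·c/n = 271·14/444 = 8.5450
OR_MH = (16.8560 + 13.3784) / (9.3160 + 8.5450) = 30.2344 / 17.8610 = 1.69276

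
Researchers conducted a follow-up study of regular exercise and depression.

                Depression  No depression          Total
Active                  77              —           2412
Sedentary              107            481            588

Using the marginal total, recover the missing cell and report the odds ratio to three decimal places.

0.148

The missing cell is in the exposed row: 2412 − 77 = 2335.
So a = 77, b = 2335, c = 107, d = 481.
OR = (a·d)/(b·c) = (77 × 481) / (2335 × 107) = 37037 / 249845 = 0.14824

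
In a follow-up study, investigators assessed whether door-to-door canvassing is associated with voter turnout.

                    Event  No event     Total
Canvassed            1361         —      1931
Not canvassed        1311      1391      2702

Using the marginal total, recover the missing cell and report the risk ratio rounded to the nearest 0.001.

1.453

The missing cell is in the exposed row: 1931 − 1361 = 570.
So a = 1361, b = 570, c = 1311, d = 1391.
RR = [a/(a+b)] / [c/(c+d)] = (1361/1931) / (1311/2702) = 0.70482/0.48520 = 1.45264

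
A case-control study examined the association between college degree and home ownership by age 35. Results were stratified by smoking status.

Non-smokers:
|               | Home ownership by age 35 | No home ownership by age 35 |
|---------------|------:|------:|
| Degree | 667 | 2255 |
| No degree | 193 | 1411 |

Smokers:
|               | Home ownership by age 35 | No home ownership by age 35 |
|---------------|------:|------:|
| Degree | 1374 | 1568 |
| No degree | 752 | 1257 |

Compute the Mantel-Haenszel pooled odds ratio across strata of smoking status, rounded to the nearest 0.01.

1.67

OR_MH = Σ(aᵢdᵢ/nᵢ) / Σ(bᵢcᵢ/nᵢ), where nᵢ is the stratum total.
Stratum 1 (Non-smokers): n = 4526; a·d/n = 667·1411/4526 = 207.9401; b·c/n = 2255·193/4526 = 96.1589
Stratum 2 (Smokers): n = 4951; a·d/n = 1374·1257/4951 = 348.8423; b·c/n = 1568·752/4951 = 238.1612
OR_MH = (207.9401 + 348.8423) / (96.1589 + 238.1612) = 556.7824 / 334.3200 = 1.66542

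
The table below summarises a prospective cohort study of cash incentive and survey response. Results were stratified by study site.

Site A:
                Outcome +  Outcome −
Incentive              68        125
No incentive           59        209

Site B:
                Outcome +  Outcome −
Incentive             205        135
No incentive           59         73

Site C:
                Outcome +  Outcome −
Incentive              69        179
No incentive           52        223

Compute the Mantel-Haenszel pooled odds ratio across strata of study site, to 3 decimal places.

1.815

OR_MH = Σ(aᵢdᵢ/nᵢ) / Σ(bᵢcᵢ/nᵢ), where nᵢ is the stratum total.
Stratum 1 (Site A): n = 461; a·d/n = 68·209/461 = 30.8286; b·c/n = 125·59/461 = 15.9978
Stratum 2 (Site B): n = 472; a·d/n = 205·73/472 = 31.7055; b·c/n = 135·59/472 = 16.8750
Stratum 3 (Site C): n = 523; a·d/n = 69·223/523 = 29.4207; b·c/n = 179·52/523 = 17.7973
OR_MH = (30.8286 + 31.7055 + 29.4207) / (15.9978 + 16.8750 + 17.7973) = 91.9548 / 50.6702 = 1.81477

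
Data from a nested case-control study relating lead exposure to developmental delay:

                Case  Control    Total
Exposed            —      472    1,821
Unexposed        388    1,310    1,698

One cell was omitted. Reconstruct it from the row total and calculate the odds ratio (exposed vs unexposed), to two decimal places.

The missing cell is in the exposed row: 1821 − 472 = 1349.
So a = 1349, b = 472, c = 388, d = 1310.
OR = (a·d)/(b·c) = (1349 × 1310) / (472 × 388) = 1767190 / 183136 = 9.64960

9.65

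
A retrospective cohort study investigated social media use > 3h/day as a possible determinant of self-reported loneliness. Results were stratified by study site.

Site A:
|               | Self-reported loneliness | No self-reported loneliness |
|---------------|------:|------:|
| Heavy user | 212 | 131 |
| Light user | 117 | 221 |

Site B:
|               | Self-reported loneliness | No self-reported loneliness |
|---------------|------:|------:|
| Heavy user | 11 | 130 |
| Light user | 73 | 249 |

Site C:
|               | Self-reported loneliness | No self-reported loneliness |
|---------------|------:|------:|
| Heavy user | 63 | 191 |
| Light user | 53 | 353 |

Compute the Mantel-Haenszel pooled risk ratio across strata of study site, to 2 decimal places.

RR_MH = Σ(aᵢ·n₀ᵢ/nᵢ) / Σ(cᵢ·n₁ᵢ/nᵢ), with n₁ᵢ = aᵢ+bᵢ (exposed), n₀ᵢ = cᵢ+dᵢ (unexposed), nᵢ = n₁ᵢ+n₀ᵢ.
Stratum 1 (Site A): n₁ = 343, n₀ = 338, n = 681; a·n₀/n = 212·338/681 = 105.2217; c·n₁/n = 117·343/681 = 58.9295
Stratum 2 (Site B): n₁ = 141, n₀ = 322, n = 463; a·n₀/n = 11·322/463 = 7.6501; c·n₁/n = 73·141/463 = 22.2311
Stratum 3 (Site C): n₁ = 254, n₀ = 406, n = 660; a·n₀/n = 63·406/660 = 38.7545; c·n₁/n = 53·254/660 = 20.3970
RR_MH = (105.2217 + 7.6501 + 38.7545) / (58.9295 + 22.2311 + 20.3970) = 151.6264 / 101.5576 = 1.49301

1.49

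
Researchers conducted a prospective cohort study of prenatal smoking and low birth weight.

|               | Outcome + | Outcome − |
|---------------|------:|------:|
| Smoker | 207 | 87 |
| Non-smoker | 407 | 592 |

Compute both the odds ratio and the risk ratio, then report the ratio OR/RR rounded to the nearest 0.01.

Cells: a = 207, b = 87, c = 407, d = 592.
OR = (207·592)/(87·407) = 122544/35409 = 3.46082
Risk in exposed = 207/294 = 0.70408; risk in unexposed = 407/999 = 0.40741; RR = 1.72820
OR/RR = 3.46082 / 1.72820 = 2.00255
The outcome is not rare, so the OR lies further from 1 than the RR.

2.00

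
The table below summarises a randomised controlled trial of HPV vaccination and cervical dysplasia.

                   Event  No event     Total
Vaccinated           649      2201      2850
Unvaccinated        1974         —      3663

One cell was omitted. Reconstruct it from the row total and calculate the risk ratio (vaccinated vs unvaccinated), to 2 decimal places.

The missing cell is in the unexposed row: 3663 − 1974 = 1689.
So a = 649, b = 2201, c = 1974, d = 1689.
RR = [a/(a+b)] / [c/(c+d)] = (649/2850) / (1974/3663) = 0.22772/0.53890 = 0.42256

0.42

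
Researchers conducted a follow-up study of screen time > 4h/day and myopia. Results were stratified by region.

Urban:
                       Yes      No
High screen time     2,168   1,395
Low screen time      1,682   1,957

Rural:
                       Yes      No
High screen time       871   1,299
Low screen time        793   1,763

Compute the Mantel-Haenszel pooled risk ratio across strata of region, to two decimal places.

RR_MH = Σ(aᵢ·n₀ᵢ/nᵢ) / Σ(cᵢ·n₁ᵢ/nᵢ), with n₁ᵢ = aᵢ+bᵢ (exposed), n₀ᵢ = cᵢ+dᵢ (unexposed), nᵢ = n₁ᵢ+n₀ᵢ.
Stratum 1 (Urban): n₁ = 3563, n₀ = 3639, n = 7202; a·n₀/n = 2168·3639/7202 = 1095.4390; c·n₁/n = 1682·3563/7202 = 832.1252
Stratum 2 (Rural): n₁ = 2170, n₀ = 2556, n = 4726; a·n₀/n = 871·2556/4726 = 471.0698; c·n₁/n = 793·2170/4726 = 364.1155
RR_MH = (1095.4390 + 471.0698) / (832.1252 + 364.1155) = 1566.5089 / 1196.2408 = 1.30953

1.31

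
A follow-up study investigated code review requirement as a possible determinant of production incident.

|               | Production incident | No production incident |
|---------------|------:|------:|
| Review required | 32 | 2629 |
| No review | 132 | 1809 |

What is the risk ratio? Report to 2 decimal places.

0.18

Cells: a = 32, b = 2629, c = 132, d = 1809.
Risk in exposed = 32/2661 = 0.01203; risk in unexposed = 132/1941 = 0.06801.
RR = 0.01203 / 0.06801 = 0.17683
The risk is 82% lower among the exposed than among the unexposed.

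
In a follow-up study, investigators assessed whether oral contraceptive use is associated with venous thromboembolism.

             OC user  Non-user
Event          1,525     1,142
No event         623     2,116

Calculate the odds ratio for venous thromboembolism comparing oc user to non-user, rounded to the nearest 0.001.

Reading the table with exposure as columns: a = 1525 (OC user, case), b = 623 (OC user, non-case), c = 1142 (Non-user, case), d = 2116.
OR = (a·d)/(b·c) = (1525 × 2116) / (623 × 1142) = 3226900 / 711466 = 4.53556
The odds of venous thromboembolism are about 4.54 times as high in the oc user group.

4.536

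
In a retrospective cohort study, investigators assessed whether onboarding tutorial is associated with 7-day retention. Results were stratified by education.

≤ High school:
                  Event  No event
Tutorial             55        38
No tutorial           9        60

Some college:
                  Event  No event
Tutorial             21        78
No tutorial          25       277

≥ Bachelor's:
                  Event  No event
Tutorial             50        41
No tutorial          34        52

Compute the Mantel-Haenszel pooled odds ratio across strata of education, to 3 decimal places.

OR_MH = Σ(aᵢdᵢ/nᵢ) / Σ(bᵢcᵢ/nᵢ), where nᵢ is the stratum total.
Stratum 1 (≤ High school): n = 162; a·d/n = 55·60/162 = 20.3704; b·c/n = 38·9/162 = 2.1111
Stratum 2 (Some college): n = 401; a·d/n = 21·277/401 = 14.5062; b·c/n = 78·25/401 = 4.8628
Stratum 3 (≥ Bachelor's): n = 177; a·d/n = 50·52/177 = 14.6893; b·c/n = 41·34/177 = 7.8757
OR_MH = (20.3704 + 14.5062 + 14.6893) / (2.1111 + 4.8628 + 7.8757) = 49.5659 / 14.8497 = 3.33785

3.338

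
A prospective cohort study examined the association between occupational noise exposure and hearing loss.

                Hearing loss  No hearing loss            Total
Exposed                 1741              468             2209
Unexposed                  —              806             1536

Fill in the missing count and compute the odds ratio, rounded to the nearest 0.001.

4.107

The missing cell is in the unexposed row: 1536 − 806 = 730.
So a = 1741, b = 468, c = 730, d = 806.
OR = (a·d)/(b·c) = (1741 × 806) / (468 × 730) = 1403246 / 341640 = 4.10738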